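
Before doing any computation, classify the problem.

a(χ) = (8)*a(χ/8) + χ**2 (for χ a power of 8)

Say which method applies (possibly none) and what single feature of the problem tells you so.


Technique: the master substitution — the argument shrinks by the factor 8, so measure the index on a logarithmic scale and the recursion becomes a shift.


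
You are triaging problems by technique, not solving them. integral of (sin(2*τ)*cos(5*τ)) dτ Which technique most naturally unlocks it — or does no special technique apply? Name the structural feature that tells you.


Diagnosis: a trigonometric identity — sin(2*τ)*cos(5*τ) is a beat pattern — rewrite the product as a sum of single-frequency waves before integrating.


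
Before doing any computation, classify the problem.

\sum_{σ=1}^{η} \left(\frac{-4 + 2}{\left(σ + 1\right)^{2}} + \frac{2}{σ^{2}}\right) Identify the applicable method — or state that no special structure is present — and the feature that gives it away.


Technique: telescoping — write out three consecutive terms and watch the interior cancel: the advanced copy one term subtracts reappears as the very next term's leading piece, pair after pair.


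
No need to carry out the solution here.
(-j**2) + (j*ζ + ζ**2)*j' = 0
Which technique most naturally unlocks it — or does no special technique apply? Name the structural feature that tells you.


Best approach: the homogeneous substitution — the slope is degree-zero homogeneous: the ratio substitution v = j/ζ collapses it. With the right rearrangement (exchanging the roles of the variables where needed), this also fits a Bernoulli template; the homogeneous substitution reads the structure directly.


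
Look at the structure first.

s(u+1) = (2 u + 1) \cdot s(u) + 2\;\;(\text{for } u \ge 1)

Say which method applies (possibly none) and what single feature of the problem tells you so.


Method: a summation factor — because the multiplier 2 u + 1 is index-dependent, divide through by its running product and sum the resulting differences.


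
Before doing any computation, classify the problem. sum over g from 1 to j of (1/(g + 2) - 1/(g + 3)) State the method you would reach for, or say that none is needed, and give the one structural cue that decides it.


Best approach: telescoping — a difference of consecutive values of one function (1/(g + 2) at one index and the next) — telescoping by construction.


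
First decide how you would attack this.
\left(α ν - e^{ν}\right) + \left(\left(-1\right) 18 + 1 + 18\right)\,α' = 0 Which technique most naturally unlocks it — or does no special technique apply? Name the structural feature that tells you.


Method: a linear integrating factor — α enters only linearly with coefficient ν; multiply by exp of the integral of ν and the left side becomes one derivative.


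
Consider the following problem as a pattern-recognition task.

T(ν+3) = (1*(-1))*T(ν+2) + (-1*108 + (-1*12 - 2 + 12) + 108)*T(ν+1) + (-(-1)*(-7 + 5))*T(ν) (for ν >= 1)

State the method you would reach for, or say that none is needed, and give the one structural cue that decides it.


Best approach: the characteristic-root method — the recurrence is linear and homogeneous with constant coefficients, so the ansatz r^ν turns it into a polynomial equation for r.


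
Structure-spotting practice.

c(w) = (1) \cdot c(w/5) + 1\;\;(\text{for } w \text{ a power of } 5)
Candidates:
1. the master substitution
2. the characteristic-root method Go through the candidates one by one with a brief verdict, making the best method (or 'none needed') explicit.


Best approach: the master substitution — treat m = log base 5 of w as the new clock: one recursion step advances m by one while w scales by 5.
- the master substitution — applicable, and directly so.
- the characteristic-root method: a divided-index call is not the fixed-shift linear shape that characteristic roots solve.


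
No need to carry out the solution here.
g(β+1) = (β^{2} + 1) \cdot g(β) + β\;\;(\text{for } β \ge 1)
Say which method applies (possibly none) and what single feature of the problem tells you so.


Verdict: a summation factor — one step of memory with a weight β^{2} + 1 that changes as the index grows — the summation-factor construction is built for this.


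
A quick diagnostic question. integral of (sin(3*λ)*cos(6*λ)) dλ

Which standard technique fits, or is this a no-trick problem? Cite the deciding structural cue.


Technique: a trigonometric identity — two sinusoids at different rates multiply in sin(3*λ)*cos(6*λ); the product-to-sum identity uncouples them.


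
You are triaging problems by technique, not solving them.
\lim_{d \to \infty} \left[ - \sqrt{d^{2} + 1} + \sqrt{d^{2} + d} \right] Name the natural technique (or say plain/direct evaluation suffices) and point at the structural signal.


Verdict: conjugate multiplication — divergence minus divergence hides a finite answer — expose it by pairing \sqrt{d^{2} + d} - \sqrt{d^{2} + 1} with its conjugate.


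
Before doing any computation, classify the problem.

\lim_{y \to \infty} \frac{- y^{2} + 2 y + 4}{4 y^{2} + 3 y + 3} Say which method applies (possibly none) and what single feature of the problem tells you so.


Technique: dominant-term comparison — divide through by the highest power of y; every lower-order term dies and the dominant terms decide the limit. l'Hôpital's at-infinity variant applies to the expression viewed as a single quotient; the leading-term comparison is the direct route.


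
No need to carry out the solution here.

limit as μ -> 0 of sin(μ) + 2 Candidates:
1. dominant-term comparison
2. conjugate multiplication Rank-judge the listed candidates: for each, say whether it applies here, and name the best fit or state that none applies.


Best approach: no special technique — the expression is continuous at 0 — substitute and evaluate; no indeterminate form appears.
- dominant-term comparison — leading-power comparison does not apply to this form.
- conjugate multiplication — no difference of divergent radicals appears, so rationalizing has nothing to cancel.


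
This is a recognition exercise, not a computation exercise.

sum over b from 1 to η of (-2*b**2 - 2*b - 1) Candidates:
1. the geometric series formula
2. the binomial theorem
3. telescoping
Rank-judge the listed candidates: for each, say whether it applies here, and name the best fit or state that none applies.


Technique: no special technique — this is bookkeeping, not technique: standard formulas for sums of constant-multiple powers of b apply termwise.
- the geometric series formula: the term-to-term ratio changes with the index, so the geometric formula cannot close it.
- the binomial theorem: there is no pair of bases whose matched powers would reassemble into a single binomial power.
- telescoping: neither a shifted-difference shape nor integer-spaced poles are present.


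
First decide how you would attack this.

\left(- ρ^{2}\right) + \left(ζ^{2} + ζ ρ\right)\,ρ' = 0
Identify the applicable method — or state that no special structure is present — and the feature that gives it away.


Method: the homogeneous substitution — the slope's numerator and denominator share total degree; set v = ρ/ζ and the equation drops to separable form. Suitably rearranged — at times with the variables' roles exchanged — this doubles as a Bernoulli equation; the homogeneous reading needs no such setup.


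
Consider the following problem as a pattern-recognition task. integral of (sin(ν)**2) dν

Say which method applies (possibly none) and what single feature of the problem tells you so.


Technique: a trigonometric identity — sin(ν)**2 is an even power — the power-reduction identity rewrites it into first-degree cosines.


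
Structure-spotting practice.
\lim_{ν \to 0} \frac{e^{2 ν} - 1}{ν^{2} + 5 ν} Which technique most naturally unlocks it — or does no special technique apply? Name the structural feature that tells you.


Method: l'Hôpital's rule (0/0) — both numerator and denominator vanish at 0: the genuine 0/0 indeterminate that l'Hôpital exists for. Expanding numerator and denominator to first order gives the same value — the rule automates exactly that.


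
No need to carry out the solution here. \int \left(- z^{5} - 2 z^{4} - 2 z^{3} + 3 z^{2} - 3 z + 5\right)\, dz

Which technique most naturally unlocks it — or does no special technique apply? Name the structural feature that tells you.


Diagnosis: no special technique — scan for structure and find none: constant multiples of powers of z, integrate directly.


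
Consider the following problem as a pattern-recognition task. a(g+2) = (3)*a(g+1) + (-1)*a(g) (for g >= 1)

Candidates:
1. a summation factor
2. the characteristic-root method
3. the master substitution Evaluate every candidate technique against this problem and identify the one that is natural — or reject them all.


Best approach: the characteristic-root method — shift-invariance with fixed coefficients calls for exponential trials; the characteristic polynomial finds every r^g.
- a summation factor: the recurrence reaches back more than one step, outside the first-order family a summation factor normalizes.
- the characteristic-root method — applies; the problem has the shape this method handles.
- the master substitution: this is shift-type recursion, outside the divide-and-conquer template.


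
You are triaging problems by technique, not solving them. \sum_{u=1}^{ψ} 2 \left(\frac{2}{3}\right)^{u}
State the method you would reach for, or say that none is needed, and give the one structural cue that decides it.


Technique: the geometric series formula — each term is \frac{2}{3} times the previous one, so the geometric-series formula applies directly.


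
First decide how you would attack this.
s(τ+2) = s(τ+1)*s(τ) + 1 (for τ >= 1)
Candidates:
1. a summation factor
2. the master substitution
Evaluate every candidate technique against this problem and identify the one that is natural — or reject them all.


Method: no special technique — the sequence value feeds back through itself nonlinearly — linear superposition fails, and every superposition-based closed form fails with it.
- a summation factor: the recursion is nonlinear — outside the first-order linear family a summation factor addresses.
- the master substitution — no fixed divisor shrinks the index between calls.


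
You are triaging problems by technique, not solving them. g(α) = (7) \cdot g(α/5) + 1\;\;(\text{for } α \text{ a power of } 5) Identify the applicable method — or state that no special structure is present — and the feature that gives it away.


Technique: the master substitution — treat m = log base 5 of α as the new clock: one recursion step advances m by one while α scales by 5.


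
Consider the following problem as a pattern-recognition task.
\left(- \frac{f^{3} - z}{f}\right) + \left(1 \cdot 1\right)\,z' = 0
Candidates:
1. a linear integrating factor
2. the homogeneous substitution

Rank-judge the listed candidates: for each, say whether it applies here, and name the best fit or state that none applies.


Best approach: a linear integrating factor — the unknown enters only to the first power against a nonzero forcing term — the integrating-factor template applies directly.
- a linear integrating factor — applies; the problem has the shape this method handles.
- the homogeneous substitution — the ratio of the variables does not determine the slope.


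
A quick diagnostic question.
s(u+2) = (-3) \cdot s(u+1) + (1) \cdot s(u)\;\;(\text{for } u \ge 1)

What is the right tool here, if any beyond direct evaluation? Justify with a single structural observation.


Method: the characteristic-root method — constant coefficients and linearity mean the ansatz r^u reduces it to solving the characteristic polynomial.


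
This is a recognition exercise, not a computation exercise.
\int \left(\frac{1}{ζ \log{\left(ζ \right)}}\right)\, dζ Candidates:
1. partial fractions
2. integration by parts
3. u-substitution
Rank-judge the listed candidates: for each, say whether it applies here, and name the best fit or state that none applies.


Verdict: u-substitution — collected, the integrand has one factor that is, up to a constant, the derivative of an inner expression the rest depends on — substitute for that inner expression.
- partial fractions — the expression is not a ratio of polynomials that decomposes further.
- integration by parts — there is no nonconstant-polynomial-times-kernel split with an exp, sine, cosine (degree-1 argument), or logarithm partner.
- u-substitution — a fit — the right tool for this form.


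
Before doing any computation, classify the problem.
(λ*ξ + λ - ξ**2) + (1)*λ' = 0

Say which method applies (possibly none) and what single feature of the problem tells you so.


Method: a linear integrating factor — linear in the unknown with genuine forcing: multiply through by the exponential of the integrated coefficient and the left side closes into one derivative.


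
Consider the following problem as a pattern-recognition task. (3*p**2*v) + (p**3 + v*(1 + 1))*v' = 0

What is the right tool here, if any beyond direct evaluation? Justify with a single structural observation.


Verdict: the exact-equation method — equality of cross partials is the green light — assemble the potential function term by term.


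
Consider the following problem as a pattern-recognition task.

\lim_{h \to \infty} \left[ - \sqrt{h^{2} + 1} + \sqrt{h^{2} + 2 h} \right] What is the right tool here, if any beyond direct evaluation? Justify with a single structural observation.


Diagnosis: conjugate multiplication — the ∞ − ∞ radical form is the exact trigger for the conjugate maneuver.


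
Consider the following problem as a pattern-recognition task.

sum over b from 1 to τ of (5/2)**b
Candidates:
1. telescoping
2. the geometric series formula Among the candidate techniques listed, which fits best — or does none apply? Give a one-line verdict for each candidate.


Diagnosis: the geometric series formula — consecutive terms stand in a fixed index-free ratio — the geometric sum formula closes it.
- telescoping: neither a shifted-difference shape nor integer-spaced poles are present.
- the geometric series formula — applies; the problem has the shape this method handles.


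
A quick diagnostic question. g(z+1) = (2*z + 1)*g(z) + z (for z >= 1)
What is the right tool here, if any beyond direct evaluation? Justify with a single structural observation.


Method: a summation factor — first-order, linear, moving coefficient 2*z + 1: the discrete analogue of an integrating factor handles it.


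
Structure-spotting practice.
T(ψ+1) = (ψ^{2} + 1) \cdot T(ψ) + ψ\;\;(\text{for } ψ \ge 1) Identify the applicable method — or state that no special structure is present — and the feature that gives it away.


Technique: a summation factor — first-order linear but the coefficient ψ^{2} + 1 moves with the index — divide by the cumulative product and telescope.


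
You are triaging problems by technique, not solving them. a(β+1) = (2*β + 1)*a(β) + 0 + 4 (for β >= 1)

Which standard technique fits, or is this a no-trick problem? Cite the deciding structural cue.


Best approach: a summation factor — with the index-dependent coefficient 2*β + 1, dividing by the cumulative product turns the left side into a pure difference.


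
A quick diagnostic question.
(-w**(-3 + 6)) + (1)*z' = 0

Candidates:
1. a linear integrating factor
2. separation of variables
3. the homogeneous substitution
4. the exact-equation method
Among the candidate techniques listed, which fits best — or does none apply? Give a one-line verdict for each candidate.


Diagnosis: no special technique — solved for the derivative, z never appears on the right — this is a direct integration in w, not a differential-equations problem at heart.
- a linear integrating factor: the linear template holds only trivially here (the unknown is absent, so the coefficient is zero) — the method is not the natural label.
- separation of variables — any separation here is vacuous (nothing depends on the unknown); direct integration is the honest label.
- the homogeneous substitution — the slope changes under joint rescaling, failing the degree-zero test.
- the exact-equation method — no dependence on the unknown anywhere: exactness is a label without content here.


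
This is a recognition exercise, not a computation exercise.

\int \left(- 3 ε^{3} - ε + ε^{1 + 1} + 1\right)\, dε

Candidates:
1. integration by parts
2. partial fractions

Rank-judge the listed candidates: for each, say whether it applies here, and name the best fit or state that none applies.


Technique: no special technique — the integrand is a sum of constant multiples of powers of ε — integrate term by term.
- integration by parts — parts would only shuffle a directly integrable integrand.
- partial fractions — the expression is not a ratio of polynomials that decomposes further.


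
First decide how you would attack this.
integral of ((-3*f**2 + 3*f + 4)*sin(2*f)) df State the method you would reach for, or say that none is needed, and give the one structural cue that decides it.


Diagnosis: integration by parts — differentiate -3*f**2 + 3*f + 4, integrate sin(2*f): each pass lowers the polynomial degree, so parts terminates.


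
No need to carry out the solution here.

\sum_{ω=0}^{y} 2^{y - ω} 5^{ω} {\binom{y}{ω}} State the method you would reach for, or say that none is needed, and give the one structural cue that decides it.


Method: the binomial theorem — the binomial coefficients weight matched powers of 5 and 2, which is exactly the expansion of a binomial power.


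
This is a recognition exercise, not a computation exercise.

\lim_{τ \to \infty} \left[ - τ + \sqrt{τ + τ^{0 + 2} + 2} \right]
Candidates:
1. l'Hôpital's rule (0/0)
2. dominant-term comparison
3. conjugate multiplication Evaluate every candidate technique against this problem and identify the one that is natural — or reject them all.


Method: conjugate multiplication — turning the difference into a conjugate-rationalized ratio makes the limit readable.
- l'Hôpital's rule (0/0): substitution produces ∞ − ∞ rather than a vanishing quotient; the rule needs a 0/0 ratio to act on.
- dominant-term comparison: this limit is not decided by comparing polynomial growth at infinity.
- conjugate multiplication — yes — fits the structure here.


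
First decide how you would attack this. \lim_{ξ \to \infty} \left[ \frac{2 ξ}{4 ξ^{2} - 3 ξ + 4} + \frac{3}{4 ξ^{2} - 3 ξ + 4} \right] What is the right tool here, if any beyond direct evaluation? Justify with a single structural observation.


Technique: dominant-term comparison — divide through by the highest power of ξ; every lower-order term dies and the dominant terms decide the limit. Viewed as a single quotient this is an ∞/∞ form — an at-infinity application of l'Hôpital's rule would also resolve it; comparing leading growth reads the answer without differentiating.


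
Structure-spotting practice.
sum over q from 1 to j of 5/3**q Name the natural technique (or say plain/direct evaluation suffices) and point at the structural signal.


Diagnosis: the geometric series formula — consecutive terms stand in a fixed index-free ratio — the geometric sum formula closes it.


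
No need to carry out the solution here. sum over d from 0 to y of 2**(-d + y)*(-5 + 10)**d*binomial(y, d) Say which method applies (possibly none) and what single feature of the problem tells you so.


Technique: the binomial theorem — the binomial coefficients weight matched powers of (-5 + 10) and 2, which is exactly the expansion of a binomial power.


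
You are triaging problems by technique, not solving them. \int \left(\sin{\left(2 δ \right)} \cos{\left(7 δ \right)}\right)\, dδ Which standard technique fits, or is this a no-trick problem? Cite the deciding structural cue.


Technique: a trigonometric identity — split \sin{\left(2 δ \right)} \cos{\left(7 δ \right)} with the angle-addition identities: the resulting sum integrates term by term.


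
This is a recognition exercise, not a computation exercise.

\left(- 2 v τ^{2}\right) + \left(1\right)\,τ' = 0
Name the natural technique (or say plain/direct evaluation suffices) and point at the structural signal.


Best approach: separation of variables — all dependence on the two variables factors apart, the defining separable shape.


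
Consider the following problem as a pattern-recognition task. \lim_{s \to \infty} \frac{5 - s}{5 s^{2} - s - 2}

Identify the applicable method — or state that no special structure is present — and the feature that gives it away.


Method: dominant-term comparison — divide by the highest power of s present: lower-order terms vanish and the dominant ratio remains. Viewed as a single quotient this is an ∞/∞ form — an at-infinity application of l'Hôpital's rule would also resolve it; comparing leading growth reads the answer without differentiating.


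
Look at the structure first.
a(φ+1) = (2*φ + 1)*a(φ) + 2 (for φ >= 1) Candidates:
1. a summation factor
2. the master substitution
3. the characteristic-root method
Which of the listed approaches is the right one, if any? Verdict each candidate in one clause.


Diagnosis: a summation factor — an index-dependent multiplier 2*φ + 1 rules out characteristic roots; a summation factor converts it to a pure difference.
- a summation factor — applicable, and directly so.
- the master substitution — there is no divide-the-index recursive argument.
- the characteristic-root method — the coefficients vary with the index, breaking the constant-coefficient structure the method needs.


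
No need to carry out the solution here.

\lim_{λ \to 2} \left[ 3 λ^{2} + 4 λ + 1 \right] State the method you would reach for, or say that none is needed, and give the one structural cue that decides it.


Verdict: no special technique — nothing blocks direct substitution at 2: plug in and finish.


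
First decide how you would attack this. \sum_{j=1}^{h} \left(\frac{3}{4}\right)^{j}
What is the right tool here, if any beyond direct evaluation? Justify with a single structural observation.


Diagnosis: the geometric series formula — check a ratio of consecutive terms: it is \frac{3}{4}, independent of the index, so the geometric formula closes the sum.


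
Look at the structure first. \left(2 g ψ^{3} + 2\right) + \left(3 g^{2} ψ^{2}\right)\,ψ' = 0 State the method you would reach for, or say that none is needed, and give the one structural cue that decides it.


Diagnosis: the exact-equation method — the compatibility test passes: the ψ-derivative of 2 g ψ^{3} + 2 matches the g-derivative of 3 g^{2} ψ^{2}, so integrate a potential.


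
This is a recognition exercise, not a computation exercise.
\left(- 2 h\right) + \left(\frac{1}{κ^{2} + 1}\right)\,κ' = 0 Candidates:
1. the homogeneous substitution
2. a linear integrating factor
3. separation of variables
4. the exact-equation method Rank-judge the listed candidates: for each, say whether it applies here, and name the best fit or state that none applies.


Method: separation of variables — separating collects all κ-dependence with the derivative and leaves all h-dependence opposite: variables separate.
- the homogeneous substitution — the slope is not a function of the ratio of the variables alone.
- a linear integrating factor: a nonlinear term in the unknown puts this outside the integrating-factor template.
- separation of variables: yes — fits the structure here.
- the exact-equation method: with no real cross-dependence between the variables, the exact-equation machinery is a detour rather than the natural reading.


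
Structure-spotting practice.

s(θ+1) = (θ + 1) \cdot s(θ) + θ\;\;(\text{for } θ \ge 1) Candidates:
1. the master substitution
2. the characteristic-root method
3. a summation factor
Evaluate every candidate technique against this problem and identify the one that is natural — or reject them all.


Diagnosis: a summation factor — first-order, linear, moving coefficient θ + 1: the discrete analogue of an integrating factor handles it.
- the master substitution: the recursion steps by a constant offset, so exponential reindexing is pointless.
- the characteristic-root method: an index-dependent weight blocks the pure exponential ansatz.
- a summation factor — a fit — the right tool for this form.


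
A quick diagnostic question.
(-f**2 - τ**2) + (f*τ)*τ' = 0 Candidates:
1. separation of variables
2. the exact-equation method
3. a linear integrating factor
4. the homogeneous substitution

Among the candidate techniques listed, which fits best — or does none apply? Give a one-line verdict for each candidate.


Verdict: the homogeneous substitution — the slope's numerator and denominator share total degree; set v = τ/f and the equation drops to separable form. This doubles as a Bernoulli equation in the unknown as written; the homogeneous route needs no setup at all.
- separation of variables — no division isolates the independent variable from the unknown.
- the exact-equation method: the cross partial derivatives disagree, so no single potential exists.
- a linear integrating factor — the unknown enters nonlinearly (through a power, a denominator, or a transcendental function), which the linear integrating-factor recipe cannot absorb as-is — any repair would come from a preliminary substitution, not the factor.
- the homogeneous substitution: a fit — the right tool for this form.


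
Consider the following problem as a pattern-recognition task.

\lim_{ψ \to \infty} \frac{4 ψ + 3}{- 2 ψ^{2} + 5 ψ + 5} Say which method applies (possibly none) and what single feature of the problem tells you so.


Diagnosis: dominant-term comparison — at large ψ only the top-degree terms survive; compare the leading terms and the limit falls out. As a single quotient, the ∞/∞ shape would yield to repeated differentiation as well — the growth comparison gets there in one look.


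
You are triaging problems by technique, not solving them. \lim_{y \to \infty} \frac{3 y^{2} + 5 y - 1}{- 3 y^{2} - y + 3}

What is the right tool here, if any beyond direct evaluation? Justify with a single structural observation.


Best approach: dominant-term comparison — divide by the highest power of y present: lower-order terms vanish and the dominant ratio remains. Differentiating the expression as a single quotient would eventually settle it as well; matching dominant growth settles it immediately.


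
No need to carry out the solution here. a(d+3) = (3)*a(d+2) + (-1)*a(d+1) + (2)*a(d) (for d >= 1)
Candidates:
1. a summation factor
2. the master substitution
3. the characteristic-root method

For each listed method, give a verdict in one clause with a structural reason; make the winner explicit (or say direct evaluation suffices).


Technique: the characteristic-root method — every coefficient is a fixed number and the forcing is zero — substitute r^d and read off the root equation.
- a summation factor: the recurrence reaches back more than one step, outside the first-order family a summation factor normalizes.
- the master substitution: this is shift-type recursion, outside the divide-and-conquer template.
- the characteristic-root method: yes, a natural case for it.


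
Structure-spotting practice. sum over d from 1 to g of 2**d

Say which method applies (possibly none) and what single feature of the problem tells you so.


Verdict: the geometric series formula — term-over-term division gives 2 every time — index-free ratio, geometric sum formula applies.


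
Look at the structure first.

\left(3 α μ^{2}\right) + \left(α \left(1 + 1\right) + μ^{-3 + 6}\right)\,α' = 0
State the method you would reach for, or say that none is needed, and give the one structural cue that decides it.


Technique: the exact-equation method — equality of cross partials is the green light — assemble the potential function term by term.


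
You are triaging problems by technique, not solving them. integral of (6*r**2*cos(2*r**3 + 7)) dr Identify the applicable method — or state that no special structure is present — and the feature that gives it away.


Verdict: u-substitution — collected, the integrand has one factor that is, up to a constant, the derivative of an inner expression the rest depends on — substitute for that inner expression.


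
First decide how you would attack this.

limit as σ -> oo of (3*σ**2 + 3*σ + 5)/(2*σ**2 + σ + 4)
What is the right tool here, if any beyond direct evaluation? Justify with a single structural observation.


Diagnosis: dominant-term comparison — at large σ only the top-degree terms survive; compare the leading terms and the limit falls out. Differentiating the expression as a single quotient would eventually settle it as well; matching dominant growth settles it immediately.


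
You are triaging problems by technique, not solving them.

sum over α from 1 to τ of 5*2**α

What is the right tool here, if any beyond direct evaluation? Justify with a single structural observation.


Best approach: the geometric series formula — check a ratio of consecutive terms: it is 2, independent of the index, so the geometric formula closes the sum.


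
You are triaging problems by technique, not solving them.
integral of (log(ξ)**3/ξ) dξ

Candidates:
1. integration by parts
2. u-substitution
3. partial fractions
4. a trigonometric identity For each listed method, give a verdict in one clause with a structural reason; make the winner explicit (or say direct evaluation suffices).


Verdict: u-substitution — collected, the integrand has one factor that is, up to a constant, the derivative of an inner expression the rest depends on — substitute for that inner expression.
- integration by parts: the nonconstant-polynomial-times-standard-kernel pattern (an exp, sine, cosine, or logarithm partner) is absent.
- u-substitution: applies; the problem has the shape this method handles.
- partial fractions — there is no rational-function structure to decompose.
- a trigonometric identity — no sine or cosine appears, so there is nothing for a trigonometric identity to act on.


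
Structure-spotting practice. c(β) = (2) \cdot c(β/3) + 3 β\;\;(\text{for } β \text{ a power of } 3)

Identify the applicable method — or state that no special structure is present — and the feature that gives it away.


Best approach: the master substitution — the argument shrinks by the factor 3, so measure the index on a logarithmic scale and the recursion becomes a shift.


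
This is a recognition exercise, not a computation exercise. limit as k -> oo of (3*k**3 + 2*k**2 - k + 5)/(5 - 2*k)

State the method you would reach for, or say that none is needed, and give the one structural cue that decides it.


Method: dominant-term comparison — growth-rate triage: the leading powers of k decide the limit, everything else is noise. Viewed as a single quotient this is an ∞/∞ form — an at-infinity application of l'Hôpital's rule would also resolve it; comparing leading growth reads the answer without differentiating.


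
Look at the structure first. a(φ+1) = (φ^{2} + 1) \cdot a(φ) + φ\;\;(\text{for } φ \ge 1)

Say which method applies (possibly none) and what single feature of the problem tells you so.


Diagnosis: a summation factor — because the multiplier φ^{2} + 1 is index-dependent, divide through by its running product and sum the resulting differences.


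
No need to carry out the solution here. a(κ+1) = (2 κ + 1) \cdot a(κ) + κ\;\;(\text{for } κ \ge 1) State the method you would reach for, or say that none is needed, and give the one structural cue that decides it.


Diagnosis: a summation factor — first-order linear but the coefficient 2 κ + 1 moves with the index — divide by the cumulative product and telescope.


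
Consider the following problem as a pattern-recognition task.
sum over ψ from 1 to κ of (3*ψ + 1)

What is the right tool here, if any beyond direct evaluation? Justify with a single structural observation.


Technique: no special technique — the summand is a plain polynomial in ψ (expanding first if it arrives factored); standard power-sum formulas evaluate it term by term.


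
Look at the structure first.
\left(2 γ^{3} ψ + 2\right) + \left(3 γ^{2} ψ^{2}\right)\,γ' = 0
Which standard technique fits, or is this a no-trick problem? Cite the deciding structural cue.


Method: the exact-equation method — the cross partial derivatives of 2 γ^{3} ψ + 2 and 3 γ^{2} ψ^{2} agree, so the left side is the total differential of one potential in ψ and γ.


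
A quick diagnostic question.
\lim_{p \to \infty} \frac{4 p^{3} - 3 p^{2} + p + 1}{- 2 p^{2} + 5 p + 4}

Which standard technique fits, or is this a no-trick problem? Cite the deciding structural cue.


Diagnosis: dominant-term comparison — divide through by the highest power of p; every lower-order term dies and the dominant terms decide the limit. Differentiating the expression as a single quotient would eventually settle it as well; matching dominant growth settles it immediately.


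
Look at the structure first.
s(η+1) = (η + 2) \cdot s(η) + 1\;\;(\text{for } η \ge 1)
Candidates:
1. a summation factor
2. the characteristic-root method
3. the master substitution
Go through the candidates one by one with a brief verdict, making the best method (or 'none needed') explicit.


Method: a summation factor — normalize by the running product of η + 2: the left side becomes a difference, and differences sum.
- a summation factor: applicable, and directly so.
- the characteristic-root method — an index-dependent weight blocks the pure exponential ansatz.
- the master substitution: with no divided-index recursive call, reindexing by powers of a base buys nothing.


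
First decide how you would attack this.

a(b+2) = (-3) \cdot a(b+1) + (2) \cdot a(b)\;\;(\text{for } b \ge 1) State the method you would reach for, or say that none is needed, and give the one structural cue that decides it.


Method: the characteristic-root method — fixed numeric weights on consecutive terms and no forcing term added: the root method in its home territory.


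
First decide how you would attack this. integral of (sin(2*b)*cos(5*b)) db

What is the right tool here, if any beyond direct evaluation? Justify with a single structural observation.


Technique: a trigonometric identity — the product sin(2*b)*cos(5*b) converts to a sum of single-frequency sinusoids via the product-to-sum identity.


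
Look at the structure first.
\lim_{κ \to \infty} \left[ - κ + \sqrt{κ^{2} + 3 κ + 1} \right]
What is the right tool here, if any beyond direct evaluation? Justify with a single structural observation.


Diagnosis: conjugate multiplication — divergence minus divergence hides a finite answer — expose it by pairing \sqrt{κ^{2} + 3 κ + 1} - κ with its conjugate.


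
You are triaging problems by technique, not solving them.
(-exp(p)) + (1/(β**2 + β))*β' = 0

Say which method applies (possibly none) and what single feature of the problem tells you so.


Method: separation of variables — one side of the product carries the independent variable, the other the unknown — the textbook separation shape. A Bernoulli rewrite would carry it as the equation stands — separating the variables needs no rearrangement either.


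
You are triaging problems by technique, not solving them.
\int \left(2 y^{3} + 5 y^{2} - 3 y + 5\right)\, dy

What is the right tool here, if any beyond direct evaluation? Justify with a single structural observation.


Technique: no special technique — nothing composite, nothing rational, nothing trigonometric — each constant-multiple power of y integrates by the power rule alone.


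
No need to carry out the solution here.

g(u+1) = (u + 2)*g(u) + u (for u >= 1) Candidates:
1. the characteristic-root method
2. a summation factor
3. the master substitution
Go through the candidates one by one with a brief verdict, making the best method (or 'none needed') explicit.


Best approach: a summation factor — an index-dependent multiplier u + 2 rules out characteristic roots; a summation factor converts it to a pure difference.
- the characteristic-root method — the coefficients vary with the index, breaking the constant-coefficient structure the method needs.
- a summation factor — a fit — the right tool for this form.
- the master substitution: there is no divide-the-index recursive argument.


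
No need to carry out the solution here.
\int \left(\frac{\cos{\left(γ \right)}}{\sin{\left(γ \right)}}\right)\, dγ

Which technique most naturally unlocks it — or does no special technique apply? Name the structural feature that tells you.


Verdict: u-substitution — spotting that \cos{\left(γ \right)} is a constant multiple of the derivative of \sin{\left(γ \right)} is the key observation — substitute u = \sin{\left(γ \right)} and the integral becomes one-dimensional in u.


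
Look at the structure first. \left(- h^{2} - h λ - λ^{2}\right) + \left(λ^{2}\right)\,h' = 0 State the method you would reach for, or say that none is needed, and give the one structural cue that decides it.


Diagnosis: the homogeneous substitution — the slope's numerator and denominator have matching total degree, so it depends only on h/λ and the ratio substitution collapses it.


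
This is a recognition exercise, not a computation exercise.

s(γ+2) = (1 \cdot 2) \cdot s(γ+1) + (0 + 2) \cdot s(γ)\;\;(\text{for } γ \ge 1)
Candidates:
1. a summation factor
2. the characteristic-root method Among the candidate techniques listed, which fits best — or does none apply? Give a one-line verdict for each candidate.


Diagnosis: the characteristic-root method — try a geometric ansatz r^γ: constant coefficients turn the recurrence into one polynomial equation in r.
- a summation factor — the recurrence reaches back more than one step, outside the first-order family a summation factor normalizes.
- the characteristic-root method: applicable, and directly so.


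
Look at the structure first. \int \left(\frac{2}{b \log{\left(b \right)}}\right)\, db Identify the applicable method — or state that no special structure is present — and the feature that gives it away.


Verdict: u-substitution — the only nontrivial dependence routes through \log{\left(b \right)}, whose derivative supplies the leftover factor up to a constant multiple — u = \log{\left(b \right)} flattens it.


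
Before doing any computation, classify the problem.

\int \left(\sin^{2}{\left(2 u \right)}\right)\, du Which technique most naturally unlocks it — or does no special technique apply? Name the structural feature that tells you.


Verdict: a trigonometric identity — an even power like \sin^{2}{\left(2 u \right)} flattens under the half-angle identity into first-degree cosines you can integrate directly.


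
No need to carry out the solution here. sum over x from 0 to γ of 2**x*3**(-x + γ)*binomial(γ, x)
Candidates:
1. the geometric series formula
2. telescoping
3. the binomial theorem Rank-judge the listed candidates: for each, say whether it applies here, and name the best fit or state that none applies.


Technique: the binomial theorem — binomial(γ, x) weighting matched powers of 2 and 3 is the expanded form of (2 + 3)^γ — fold it back up.
- the geometric series formula — dividing successive terms gives an index-dependent quantity, not a constant.
- telescoping: writing out consecutive terms as given produces no pairwise cancellation.
- the binomial theorem — applicable, and directly so.
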